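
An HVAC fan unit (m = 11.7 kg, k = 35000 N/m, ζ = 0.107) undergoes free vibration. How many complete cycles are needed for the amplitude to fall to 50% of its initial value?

Logarithmic decrement δ = 2πζ/√(1 − ζ²) = 2π × 0.1070/√(1 − 0.0114) = 0.6762.
x_n/x₀ = e^(−nδ) ≤ 0.5; take ln: n ≥ ln(1/0.5)/δ = 0.6931/0.6762 = 1.025.
So 2 complete cycles are required.

2 cycles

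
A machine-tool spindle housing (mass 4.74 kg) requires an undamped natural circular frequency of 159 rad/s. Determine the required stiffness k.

k = m·ω_n² = 4.74 × 159.0² = 4.74 × 25280 = 119800 N/m.

120000 N/m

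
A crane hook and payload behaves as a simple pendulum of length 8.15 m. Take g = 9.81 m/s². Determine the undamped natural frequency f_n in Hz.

For a simple pendulum ω_n = √(g/L) = √(9.81/8.15) = √1.204 = 1.097 rad/s.
f_n = ω_n/(2π) = 1.097/6.283 = 0.1746 Hz.

0.175 Hz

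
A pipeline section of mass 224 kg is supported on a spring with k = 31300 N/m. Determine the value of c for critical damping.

5300 N·s/m

c_c = 2√(k·m) = 2√(31300 × 224) = 2 × 2648 = 5296 N·s/m.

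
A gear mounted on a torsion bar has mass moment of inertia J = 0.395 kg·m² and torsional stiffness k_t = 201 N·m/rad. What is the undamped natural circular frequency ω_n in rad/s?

ω_n = √(k_t/J) = √(201/0.395) = √508.9 = 22.56 rad/s.

22.6 rad/s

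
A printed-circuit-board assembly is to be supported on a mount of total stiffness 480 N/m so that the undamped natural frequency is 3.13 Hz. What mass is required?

1.24 kg

ω_n = 2πf_n = 2π × 3.13 = 19.67 rad/s.
m = k/ω_n² = 480/19.67² = 480/386.8 = 1.241 kg.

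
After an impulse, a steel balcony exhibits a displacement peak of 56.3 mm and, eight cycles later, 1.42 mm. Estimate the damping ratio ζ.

0.0730

Logarithmic decrement δ = (1/n)·ln(x₀/x_n) = (1/8)·ln(56.3/1.42) = (1/8)·ln(39.65) = 0.4600.
ζ = δ/√(4π² + δ²) = 0.4600/√(39.48 + 0.212) = 0.4600/6.300 = 0.07302.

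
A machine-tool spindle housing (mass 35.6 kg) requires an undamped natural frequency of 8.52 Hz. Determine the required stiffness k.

ω_n = 2πf_n = 2π × 8.52 = 53.53 rad/s.
k = m·ω_n² = 35.6 × 53.53² = 35.6 × 2866 = 102000 N/m.

102000 N/m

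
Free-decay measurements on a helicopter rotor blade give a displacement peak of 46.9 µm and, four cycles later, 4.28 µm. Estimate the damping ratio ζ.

Logarithmic decrement δ = (1/n)·ln(x₀/x_n) = (1/4)·ln(46.9/4.28) = (1/4)·ln(10.96) = 0.5985.
ζ = δ/√(4π² + δ²) = 0.5985/√(39.48 + 0.358) = 0.5985/6.312 = 0.09483.

0.0948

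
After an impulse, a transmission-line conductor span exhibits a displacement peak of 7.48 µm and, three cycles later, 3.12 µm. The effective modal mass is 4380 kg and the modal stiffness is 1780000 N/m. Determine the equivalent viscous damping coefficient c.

8180 N·s/m

Logarithmic decrement δ = (1/n)·ln(x₀/x_n) = (1/3)·ln(7.48/3.12) = (1/3)·ln(2.397) = 0.2915.
ζ = δ/√(4π² + δ²) = 0.2915/√(39.48 + 0.0850) = 0.2915/6.290 = 0.04634.
c = ζ · 2√(km) = 0.04634 × 2√(1780000 × 4380) = 0.04634 × 176600 = 8183 N·s/m.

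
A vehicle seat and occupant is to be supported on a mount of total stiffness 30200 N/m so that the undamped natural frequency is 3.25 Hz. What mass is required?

ω_n = 2πf_n = 2π × 3.25 = 20.42 rad/s.
m = k/ω_n² = 30200/20.42² = 30200/417.0 = 72.42 kg.

72.4 kg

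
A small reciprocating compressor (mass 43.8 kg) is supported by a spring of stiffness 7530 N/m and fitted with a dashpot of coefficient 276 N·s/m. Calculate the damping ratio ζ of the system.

0.240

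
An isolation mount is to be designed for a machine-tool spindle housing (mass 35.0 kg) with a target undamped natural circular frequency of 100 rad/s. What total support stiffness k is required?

350000 N/m

k = m·ω_n² = 35.0 × 100.0² = 35.0 × 10000 = 350000 N/m.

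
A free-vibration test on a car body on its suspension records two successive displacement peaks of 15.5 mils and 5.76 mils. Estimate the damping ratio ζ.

0.156

Logarithmic decrement δ = (1/n)·ln(x₀/x_n) = (1/1)·ln(15.5/5.76) = (1/1)·ln(2.691) = 0.9899.
ζ = δ/√(4π² + δ²) = 0.9899/√(39.48 + 0.980) = 0.9899/6.361 = 0.1556.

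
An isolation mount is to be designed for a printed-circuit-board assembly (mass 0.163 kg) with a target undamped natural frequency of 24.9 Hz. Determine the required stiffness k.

ω_n = 2πf_n = 2π × 24.9 = 156.5 rad/s.
k = m·ω_n² = 0.163 × 156.5² = 0.163 × 24480 = 3990 N/m.

3990 N/m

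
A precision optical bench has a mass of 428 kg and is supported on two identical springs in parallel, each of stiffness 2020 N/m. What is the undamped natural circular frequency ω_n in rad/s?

3.07 rad/s

Parallel springs add: k_eq = 2 × 2020 = 4040 N/m.
ω_n = √(k_eq/m) = √(4040/428) = √9.439 = 3.072 rad/s.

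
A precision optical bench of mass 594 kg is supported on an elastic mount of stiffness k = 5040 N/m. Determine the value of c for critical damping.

3460 N·s/m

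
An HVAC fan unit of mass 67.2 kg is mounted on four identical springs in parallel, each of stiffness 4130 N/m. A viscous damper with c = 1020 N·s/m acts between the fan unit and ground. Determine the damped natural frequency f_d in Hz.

Parallel springs add: k_eq = 4 × 4130 = 16520 N/m.
ω_n = √(k_eq/m) = √(16520/67.2) = 15.68 rad/s.
Critical damping c_c = 2√(k_eq·m) = 2√(16520 × 67.2) = 2107 N·s/m, so ζ = c/c_c = 1020/2107 = 0.4840.
ω_d = ω_n√(1 − ζ²) = 15.68 × √(1 − 0.234) = 13.72 rad/s.
f_d = ω_d/(2π) = 2.184 Hz.

2.18 Hz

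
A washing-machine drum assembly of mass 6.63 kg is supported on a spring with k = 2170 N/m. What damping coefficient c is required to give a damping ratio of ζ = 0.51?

122 N·s/m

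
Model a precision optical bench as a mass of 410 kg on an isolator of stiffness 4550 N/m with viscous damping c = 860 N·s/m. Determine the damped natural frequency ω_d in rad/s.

3.16 rad/s

ω_n = √(k/m) = √(4550/410) = 3.331 rad/s.
Critical damping c_c = 2√(k·m) = 2√(4550 × 410) = 2732 N·s/m, so ζ = c/c_c = 860/2732 = 0.3148.
ω_d = ω_n√(1 − ζ²) = 3.331 × √(1 − 0.0991) = 3.162 rad/s.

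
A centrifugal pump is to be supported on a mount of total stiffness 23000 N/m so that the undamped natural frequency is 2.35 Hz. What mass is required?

ω_n = 2πf_n = 2π × 2.35 = 14.77 rad/s.
m = k/ω_n² = 23000/14.77² = 23000/218.0 = 105.5 kg.

105 kg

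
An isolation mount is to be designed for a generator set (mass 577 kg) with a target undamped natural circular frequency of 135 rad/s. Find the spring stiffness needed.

10500000 N/m

k = m·ω_n² = 577 × 135.0² = 577 × 18220 = 10520000 N/m.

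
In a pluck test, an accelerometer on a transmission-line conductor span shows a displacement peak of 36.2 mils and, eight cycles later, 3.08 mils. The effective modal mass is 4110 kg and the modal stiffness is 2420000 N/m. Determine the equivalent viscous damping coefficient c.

9770 N·s/m

Logarithmic decrement δ = (1/n)·ln(x₀/x_n) = (1/8)·ln(36.2/3.08) = (1/8)·ln(11.75) = 0.3080.
ζ = δ/√(4π² + δ²) = 0.3080/√(39.48 + 0.0949) = 0.3080/6.291 = 0.04896.
c = ζ · 2√(km) = 0.04896 × 2√(2420000 × 4110) = 0.04896 × 199500 = 9766 N·s/m.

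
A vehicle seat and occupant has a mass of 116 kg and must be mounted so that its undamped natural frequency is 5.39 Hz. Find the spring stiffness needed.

ω_n = 2πf_n = 2π × 5.39 = 33.87 rad/s.
k = m·ω_n² = 116 × 33.87² = 116 × 1147 = 133000 N/m.

133000 N/m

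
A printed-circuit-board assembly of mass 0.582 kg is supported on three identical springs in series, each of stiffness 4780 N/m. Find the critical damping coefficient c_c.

Series springs: 1/k_eq = 3/4780, so k_eq = 4780/3 = 1593 N/m.
c_c = 2√(k_eq·m) = 2√(1593 × 0.582) = 2 × 30.45 = 60.90 N·s/m.

60.9 N·s/m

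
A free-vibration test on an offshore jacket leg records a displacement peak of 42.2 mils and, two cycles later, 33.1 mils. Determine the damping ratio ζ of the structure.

Logarithmic decrement δ = (1/n)·ln(x₀/x_n) = (1/2)·ln(42.2/33.1) = (1/2)·ln(1.275) = 0.1214.
ζ = δ/√(4π² + δ²) = 0.1214/√(39.48 + 0.0147) = 0.1214/6.284 = 0.01932.

0.0193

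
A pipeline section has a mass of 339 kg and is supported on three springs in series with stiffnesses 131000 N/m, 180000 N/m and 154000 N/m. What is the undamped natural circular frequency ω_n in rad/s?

Series springs: 1/k_eq = 1/131000 + 1/180000 + 1/154000 = 1.968×10^-5, so k_eq = 50810 N/m.
ω_n = √(k_eq/m) = √(50810/339) = √149.9 = 12.24 rad/s.

12.2 rad/s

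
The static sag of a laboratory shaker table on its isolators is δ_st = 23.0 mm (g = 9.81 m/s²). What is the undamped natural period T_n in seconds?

0.304 s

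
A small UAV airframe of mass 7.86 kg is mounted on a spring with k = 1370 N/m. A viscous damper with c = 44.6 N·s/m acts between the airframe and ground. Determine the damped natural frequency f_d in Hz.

ω_n = √(k/m) = √(1370/7.86) = 13.20 rad/s.
Critical damping c_c = 2√(k·m) = 2√(1370 × 7.86) = 207.5 N·s/m, so ζ = c/c_c = 44.6/207.5 = 0.2149.
ω_d = ω_n√(1 − ζ²) = 13.20 × √(1 − 0.0462) = 12.89 rad/s.
f_d = ω_d/(2π) = 2.052 Hz.

2.05 Hz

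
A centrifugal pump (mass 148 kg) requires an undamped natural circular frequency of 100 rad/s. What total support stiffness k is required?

1480000 N/m

k = m·ω_n² = 148 × 100.0² = 148 × 10000 = 1480000 N/m.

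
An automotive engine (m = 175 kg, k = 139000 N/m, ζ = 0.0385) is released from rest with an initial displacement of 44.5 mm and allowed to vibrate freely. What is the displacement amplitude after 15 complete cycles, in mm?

1.18 mm

Logarithmic decrement δ = 2πζ/√(1 − ζ²) = 2π × 0.03850/√(1 − 0.00148) = 0.2421.
After n cycles, x_n/x₀ = e^(−nδ), so x_15 = 44.5 × e^(−15 × 0.2421) = 44.5 × 0.02648 = 1.179 mm.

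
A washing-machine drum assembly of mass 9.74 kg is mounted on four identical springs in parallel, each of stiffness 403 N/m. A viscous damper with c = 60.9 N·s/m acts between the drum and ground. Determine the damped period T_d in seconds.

0.503 s

Parallel springs add: k_eq = 4 × 403 = 1612 N/m.
ω_n = √(k_eq/m) = √(1612/9.74) = 12.86 rad/s.
Critical damping c_c = 2√(k_eq·m) = 2√(1612 × 9.74) = 250.6 N·s/m, so ζ = c/c_c = 60.9/250.6 = 0.2430.
ω_d = ω_n√(1 − ζ²) = 12.86 × √(1 − 0.0591) = 12.48 rad/s.
T_d = 2π/ω_d = 0.5035 s.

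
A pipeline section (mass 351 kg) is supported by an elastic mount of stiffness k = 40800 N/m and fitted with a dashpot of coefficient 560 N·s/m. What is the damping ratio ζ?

ω_n = √(k/m) = √(40800/351) = 10.78 rad/s.
Critical damping c_c = 2√(k·m) = 2√(40800 × 351) = 7569 N·s/m, so ζ = c/c_c = 560/7569 = 0.07399.

0.0740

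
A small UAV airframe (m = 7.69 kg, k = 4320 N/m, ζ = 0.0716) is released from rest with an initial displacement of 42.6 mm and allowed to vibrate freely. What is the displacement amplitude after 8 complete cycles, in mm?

1.15 mm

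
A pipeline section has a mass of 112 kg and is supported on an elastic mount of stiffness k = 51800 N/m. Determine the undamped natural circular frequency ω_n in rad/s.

ω_n = √(k/m) = √(51800/112) = √462.5 = 21.51 rad/s.

21.5 rad/s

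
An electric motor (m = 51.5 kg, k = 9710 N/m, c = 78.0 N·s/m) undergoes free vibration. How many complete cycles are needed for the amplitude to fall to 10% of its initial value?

7 cycles

ζ = c/(2√(km)) = 78.0/(2√(9710 × 51.5)) = 78.0/1414 = 0.05515.
Logarithmic decrement δ = 2πζ/√(1 − ζ²) = 2π × 0.05515/√(1 − 0.00304) = 0.3471.
x_n/x₀ = e^(−nδ) ≤ 0.1; take ln: n ≥ ln(1/0.1)/δ = 2.303/0.3471 = 6.635.
So 7 complete cycles are required.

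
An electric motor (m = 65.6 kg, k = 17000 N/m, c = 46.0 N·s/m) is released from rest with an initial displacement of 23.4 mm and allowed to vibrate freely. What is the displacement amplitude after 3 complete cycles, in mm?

15.5 mm

ζ = c/(2√(km)) = 46.0/(2√(17000 × 65.6)) = 46.0/2112 = 0.02178.
Logarithmic decrement δ = 2πζ/√(1 − ζ²) = 2π × 0.02178/√(1 − 0.000474) = 0.1369.
After n cycles, x_n/x₀ = e^(−nδ), so x_3 = 23.4 × e^(−3 × 0.1369) = 23.4 × 0.6632 = 15.52 mm.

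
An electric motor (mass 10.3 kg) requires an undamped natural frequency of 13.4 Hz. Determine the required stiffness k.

73000 N/m

ω_n = 2πf_n = 2π × 13.4 = 84.19 rad/s.
k = m·ω_n² = 10.3 × 84.19² = 10.3 × 7089 = 73010 N/m.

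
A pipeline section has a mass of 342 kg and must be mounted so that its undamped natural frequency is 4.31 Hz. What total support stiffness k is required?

251000 N/m

ω_n = 2πf_n = 2π × 4.31 = 27.08 rad/s.
k = m·ω_n² = 342 × 27.08² = 342 × 733.4 = 250800 N/m.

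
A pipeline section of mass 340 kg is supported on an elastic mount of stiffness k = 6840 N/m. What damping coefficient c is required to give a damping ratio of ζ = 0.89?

c_c = 2√(k·m) = 2√(6840 × 340) = 3050 N·s/m.
c = ζ·c_c = 0.89 × 3050 = 2714 N·s/m.

2710 N·s/m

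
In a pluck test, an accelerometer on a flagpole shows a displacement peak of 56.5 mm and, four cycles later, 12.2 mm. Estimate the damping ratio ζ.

Logarithmic decrement δ = (1/n)·ln(x₀/x_n) = (1/4)·ln(56.5/12.2) = (1/4)·ln(4.631) = 0.3832.
ζ = δ/√(4π² + δ²) = 0.3832/√(39.48 + 0.147) = 0.3832/6.295 = 0.06088.

0.0609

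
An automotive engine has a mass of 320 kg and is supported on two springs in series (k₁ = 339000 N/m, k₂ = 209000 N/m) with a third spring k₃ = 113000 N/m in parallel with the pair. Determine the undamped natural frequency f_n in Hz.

Series pair: k_s = k₁k₂/(k₁+k₂) = (339000)(209000)/(339000 + 209000) = 129300 N/m. In parallel with k₃: k_eq = 129300 + 113000 = 242300 N/m.
ω_n = √(k_eq/m) = √(242300/320) = √757.2 = 27.52 rad/s.
f_n = ω_n/(2π) = 27.52/6.283 = 4.379 Hz.

4.38 Hz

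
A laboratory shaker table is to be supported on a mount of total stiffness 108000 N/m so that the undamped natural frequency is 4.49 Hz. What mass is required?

ω_n = 2πf_n = 2π × 4.49 = 28.21 rad/s.
m = k/ω_n² = 108000/28.21² = 108000/795.9 = 135.7 kg.

136 kg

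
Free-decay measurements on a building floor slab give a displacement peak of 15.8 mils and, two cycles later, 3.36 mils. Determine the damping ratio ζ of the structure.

0.122

Logarithmic decrement δ = (1/n)·ln(x₀/x_n) = (1/2)·ln(15.8/3.36) = (1/2)·ln(4.702) = 0.7740.
ζ = δ/√(4π² + δ²) = 0.7740/√(39.48 + 0.599) = 0.7740/6.331 = 0.1223.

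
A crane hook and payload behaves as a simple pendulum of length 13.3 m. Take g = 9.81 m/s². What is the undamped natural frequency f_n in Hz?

For a simple pendulum ω_n = √(g/L) = √(9.81/13.3) = √0.7376 = 0.8588 rad/s.
f_n = ω_n/(2π) = 0.8588/6.283 = 0.1367 Hz.

0.137 Hz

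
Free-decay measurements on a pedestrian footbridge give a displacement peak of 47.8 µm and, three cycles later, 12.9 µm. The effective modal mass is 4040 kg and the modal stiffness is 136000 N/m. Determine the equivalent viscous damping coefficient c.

3250 N·s/m

Logarithmic decrement δ = (1/n)·ln(x₀/x_n) = (1/3)·ln(47.8/12.9) = (1/3)·ln(3.705) = 0.4366.
ζ = δ/√(4π² + δ²) = 0.4366/√(39.48 + 0.191) = 0.4366/6.298 = 0.06932.
c = ζ · 2√(km) = 0.06932 × 2√(136000 × 4040) = 0.06932 × 46880 = 3250 N·s/m.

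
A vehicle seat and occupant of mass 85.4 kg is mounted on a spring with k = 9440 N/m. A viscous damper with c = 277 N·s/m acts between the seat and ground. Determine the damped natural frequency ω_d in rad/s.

10.4 rad/s

ω_n = √(k/m) = √(9440/85.4) = 10.51 rad/s.
Critical damping c_c = 2√(k·m) = 2√(9440 × 85.4) = 1796 N·s/m, so ζ = c/c_c = 277/1796 = 0.1543.
ω_d = ω_n√(1 − ζ²) = 10.51 × √(1 − 0.0238) = 10.39 rad/s.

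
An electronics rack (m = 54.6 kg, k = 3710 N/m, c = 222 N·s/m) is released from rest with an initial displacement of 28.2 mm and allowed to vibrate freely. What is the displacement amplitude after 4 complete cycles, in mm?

ζ = c/(2√(km)) = 222/(2√(3710 × 54.6)) = 222/900.1 = 0.2466.
Logarithmic decrement δ = 2πζ/√(1 − ζ²) = 2π × 0.2466/√(1 − 0.0608) = 1.599.
After n cycles, x_n/x₀ = e^(−nδ), so x_4 = 28.2 × e^(−4 × 1.599) = 28.2 × 0.001668 = 0.04705 mm.

0.0470 mm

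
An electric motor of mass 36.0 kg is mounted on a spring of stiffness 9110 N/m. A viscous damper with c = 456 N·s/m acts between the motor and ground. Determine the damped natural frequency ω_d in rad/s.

14.6 rad/s

ω_n = √(k/m) = √(9110/36.0) = 15.91 rad/s.
Critical damping c_c = 2√(k·m) = 2√(9110 × 36.0) = 1145 N·s/m, so ζ = c/c_c = 456/1145 = 0.3981.
ω_d = ω_n√(1 − ζ²) = 15.91 × √(1 − 0.159) = 14.59 rad/s.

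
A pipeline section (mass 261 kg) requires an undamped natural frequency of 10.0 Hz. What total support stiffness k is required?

ω_n = 2πf_n = 2π × 10.0 = 62.83 rad/s.
k = m·ω_n² = 261 × 62.83² = 261 × 3948 = 1030000 N/m.

1030000 N/m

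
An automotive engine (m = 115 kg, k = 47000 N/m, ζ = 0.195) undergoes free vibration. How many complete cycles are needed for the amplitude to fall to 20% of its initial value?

2 cycles

Logarithmic decrement δ = 2πζ/√(1 − ζ²) = 2π × 0.1950/√(1 − 0.0380) = 1.249.
x_n/x₀ = e^(−nδ) ≤ 0.2; take ln: n ≥ ln(1/0.2)/δ = 1.609/1.249 = 1.288.
So 2 complete cycles are required.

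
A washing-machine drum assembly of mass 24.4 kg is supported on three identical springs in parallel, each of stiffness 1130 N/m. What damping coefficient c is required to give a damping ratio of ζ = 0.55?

316 N·s/m

Parallel springs add: k_eq = 3 × 1130 = 3390 N/m.
c_c = 2√(k_eq·m) = 2√(3390 × 24.4) = 575.2 N·s/m.
c = ζ·c_c = 0.55 × 575.2 = 316.4 N·s/m.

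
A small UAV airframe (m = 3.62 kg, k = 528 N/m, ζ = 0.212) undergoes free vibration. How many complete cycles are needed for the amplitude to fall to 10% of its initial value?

Logarithmic decrement δ = 2πζ/√(1 − ζ²) = 2π × 0.2120/√(1 − 0.0449) = 1.363.
x_n/x₀ = e^(−nδ) ≤ 0.1; take ln: n ≥ ln(1/0.1)/δ = 2.303/1.363 = 1.689.
So 2 complete cycles are required.

2 cycles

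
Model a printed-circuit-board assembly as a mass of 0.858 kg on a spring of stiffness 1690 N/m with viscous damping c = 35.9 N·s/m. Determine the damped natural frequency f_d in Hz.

ω_n = √(k/m) = √(1690/0.858) = 44.38 rad/s.
Critical damping c_c = 2√(k·m) = 2√(1690 × 0.858) = 76.16 N·s/m, so ζ = c/c_c = 35.9/76.16 = 0.4714.
ω_d = ω_n√(1 − ζ²) = 44.38 × √(1 − 0.222) = 39.14 rad/s.
f_d = ω_d/(2π) = 6.229 Hz.

6.23 Hz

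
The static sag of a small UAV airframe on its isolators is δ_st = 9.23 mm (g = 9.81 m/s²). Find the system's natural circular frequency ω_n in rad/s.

ω_n = √(g/δ_st) = √(9.81/0.00923) = √1063 = 32.60 rad/s.

32.6 rad/s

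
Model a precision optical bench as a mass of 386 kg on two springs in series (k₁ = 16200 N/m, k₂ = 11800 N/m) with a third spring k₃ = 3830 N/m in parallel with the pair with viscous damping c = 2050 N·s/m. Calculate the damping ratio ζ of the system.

Series pair: k_s = k₁k₂/(k₁+k₂) = (16200)(11800)/(16200 + 11800) = 6827 N/m. In parallel with k₃: k_eq = 6827 + 3830 = 10660 N/m.
ω_n = √(k_eq/m) = √(10660/386) = 5.254 rad/s.
Critical damping c_c = 2√(k_eq·m) = 2√(10660 × 386) = 4056 N·s/m, so ζ = c/c_c = 2050/4056 = 0.5054.

0.505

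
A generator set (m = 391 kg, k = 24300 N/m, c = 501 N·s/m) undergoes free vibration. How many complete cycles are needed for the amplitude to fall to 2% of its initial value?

8 cycles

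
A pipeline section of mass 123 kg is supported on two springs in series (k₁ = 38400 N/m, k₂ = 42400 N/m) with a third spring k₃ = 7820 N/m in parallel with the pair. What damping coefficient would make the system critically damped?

Series pair: k_s = k₁k₂/(k₁+k₂) = (38400)(42400)/(38400 + 42400) = 20150 N/m. In parallel with k₃: k_eq = 20150 + 7820 = 27970 N/m.
c_c = 2√(k_eq·m) = 2√(27970 × 123) = 2 × 1855 = 3710 N·s/m.

3710 N·s/m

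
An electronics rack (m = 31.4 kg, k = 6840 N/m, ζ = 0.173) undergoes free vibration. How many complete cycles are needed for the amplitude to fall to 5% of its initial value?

3 cycles

Logarithmic decrement δ = 2πζ/√(1 − ζ²) = 2π × 0.1730/√(1 − 0.0299) = 1.104.
x_n/x₀ = e^(−nδ) ≤ 0.05; take ln: n ≥ ln(1/0.05)/δ = 2.996/1.104 = 2.714.
So 3 complete cycles are required.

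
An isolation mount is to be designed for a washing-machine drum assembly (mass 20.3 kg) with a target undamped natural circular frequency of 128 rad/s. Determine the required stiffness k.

k = m·ω_n² = 20.3 × 128.0² = 20.3 × 16380 = 332600 N/m.

333000 N/m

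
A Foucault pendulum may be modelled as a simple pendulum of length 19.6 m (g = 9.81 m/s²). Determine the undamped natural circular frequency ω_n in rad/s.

For a simple pendulum ω_n = √(g/L) = √(9.81/19.6) = √0.5005 = 0.7075 rad/s.

0.707 rad/s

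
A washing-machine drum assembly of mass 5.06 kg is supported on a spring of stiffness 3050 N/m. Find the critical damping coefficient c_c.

c_c = 2√(k·m) = 2√(3050 × 5.06) = 2 × 124.2 = 248.5 N·s/m.

248 N·s/m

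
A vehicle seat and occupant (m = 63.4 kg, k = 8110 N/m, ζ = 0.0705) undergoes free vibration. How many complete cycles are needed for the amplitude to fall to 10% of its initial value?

6 cycles

Logarithmic decrement δ = 2πζ/√(1 − ζ²) = 2π × 0.07050/√(1 − 0.00497) = 0.4441.
x_n/x₀ = e^(−nδ) ≤ 0.1; take ln: n ≥ ln(1/0.1)/δ = 2.303/0.4441 = 5.185.
So 6 complete cycles are required.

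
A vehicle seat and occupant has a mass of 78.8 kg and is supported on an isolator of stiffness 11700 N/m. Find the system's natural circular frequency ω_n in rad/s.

12.2 rad/s

ω_n = √(k/m) = √(11700/78.8) = √148.5 = 12.19 rad/s.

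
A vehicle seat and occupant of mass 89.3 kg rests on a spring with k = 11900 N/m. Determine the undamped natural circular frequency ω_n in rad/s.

11.5 rad/s

ω_n = √(k/m) = √(11900/89.3) = √133.3 = 11.54 rad/s.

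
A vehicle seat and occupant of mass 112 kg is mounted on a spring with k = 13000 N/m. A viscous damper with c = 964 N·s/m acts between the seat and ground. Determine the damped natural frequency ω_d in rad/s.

ω_n = √(k/m) = √(13000/112) = 10.77 rad/s.
Critical damping c_c = 2√(k·m) = 2√(13000 × 112) = 2413 N·s/m, so ζ = c/c_c = 964/2413 = 0.3995.
ω_d = ω_n√(1 − ζ²) = 10.77 × √(1 − 0.160) = 9.877 rad/s.

9.88 rad/s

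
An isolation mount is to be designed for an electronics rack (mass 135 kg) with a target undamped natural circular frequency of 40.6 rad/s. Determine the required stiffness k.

k = m·ω_n² = 135 × 40.60² = 135 × 1648 = 222500 N/m.

223000 N/m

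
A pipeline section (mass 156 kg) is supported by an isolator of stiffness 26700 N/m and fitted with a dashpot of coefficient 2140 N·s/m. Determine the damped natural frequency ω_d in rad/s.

ω_n = √(k/m) = √(26700/156) = 13.08 rad/s.
Critical damping c_c = 2√(k·m) = 2√(26700 × 156) = 4082 N·s/m, so ζ = c/c_c = 2140/4082 = 0.5243.
ω_d = ω_n√(1 − ζ²) = 13.08 × √(1 − 0.275) = 11.14 rad/s.

11.1 rad/s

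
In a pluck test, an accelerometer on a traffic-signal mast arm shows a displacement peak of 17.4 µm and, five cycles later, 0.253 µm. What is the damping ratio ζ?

Logarithmic decrement δ = (1/n)·ln(x₀/x_n) = (1/5)·ln(17.4/0.253) = (1/5)·ln(68.77) = 0.8462.
ζ = δ/√(4π² + δ²) = 0.8462/√(39.48 + 0.716) = 0.8462/6.340 = 0.1335.

0.133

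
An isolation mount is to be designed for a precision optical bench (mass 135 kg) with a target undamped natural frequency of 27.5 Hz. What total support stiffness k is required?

4030000 N/m

ω_n = 2πf_n = 2π × 27.5 = 172.8 rad/s.
k = m·ω_n² = 135 × 172.8² = 135 × 29860 = 4030000 N/m.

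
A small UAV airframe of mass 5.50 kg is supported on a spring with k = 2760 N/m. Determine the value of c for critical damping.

c_c = 2√(k·m) = 2√(2760 × 5.50) = 2 × 123.2 = 246.4 N·s/m.

246 N·s/m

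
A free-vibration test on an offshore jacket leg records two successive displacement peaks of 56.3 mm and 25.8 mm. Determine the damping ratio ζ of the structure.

Logarithmic decrement δ = (1/n)·ln(x₀/x_n) = (1/1)·ln(56.3/25.8) = (1/1)·ln(2.182) = 0.7803.
ζ = δ/√(4π² + δ²) = 0.7803/√(39.48 + 0.609) = 0.7803/6.331 = 0.1232.

0.123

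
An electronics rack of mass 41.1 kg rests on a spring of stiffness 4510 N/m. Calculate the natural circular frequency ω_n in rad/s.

10.5 rad/s

ω_n = √(k/m) = √(4510/41.1) = √109.7 = 10.48 rad/s.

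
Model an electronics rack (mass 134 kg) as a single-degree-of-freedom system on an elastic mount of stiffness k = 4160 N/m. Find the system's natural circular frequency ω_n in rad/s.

5.57 rad/s

ω_n = √(k/m) = √(4160/134) = √31.04 = 5.572 rad/s.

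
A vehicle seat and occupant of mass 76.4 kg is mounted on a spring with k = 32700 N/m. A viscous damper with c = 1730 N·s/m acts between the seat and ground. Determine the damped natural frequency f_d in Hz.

ω_n = √(k/m) = √(32700/76.4) = 20.69 rad/s.
Critical damping c_c = 2√(k·m) = 2√(32700 × 76.4) = 3161 N·s/m, so ζ = c/c_c = 1730/3161 = 0.5473.
ω_d = ω_n√(1 − ζ²) = 20.69 × √(1 − 0.299) = 17.32 rad/s.
f_d = ω_d/(2π) = 2.756 Hz.

2.76 Hz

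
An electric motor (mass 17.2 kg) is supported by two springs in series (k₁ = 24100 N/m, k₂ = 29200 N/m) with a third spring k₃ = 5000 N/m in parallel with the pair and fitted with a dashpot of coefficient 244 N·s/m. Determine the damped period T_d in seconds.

0.198 s

Series pair: k_s = k₁k₂/(k₁+k₂) = (24100)(29200)/(24100 + 29200) = 13200 N/m. In parallel with k₃: k_eq = 13200 + 5000 = 18200 N/m.
ω_n = √(k_eq/m) = √(18200/17.2) = 32.53 rad/s.
Critical damping c_c = 2√(k_eq·m) = 2√(18200 × 17.2) = 1119 N·s/m, so ζ = c/c_c = 244/1119 = 0.2180.
ω_d = ω_n√(1 − ζ²) = 32.53 × √(1 − 0.0475) = 31.75 rad/s.
T_d = 2π/ω_d = 0.1979 s.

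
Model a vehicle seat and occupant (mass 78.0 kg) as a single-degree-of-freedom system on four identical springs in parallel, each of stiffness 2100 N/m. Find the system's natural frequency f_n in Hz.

1.65 Hz

Parallel springs add: k_eq = 4 × 2100 = 8400 N/m.
ω_n = √(k_eq/m) = √(8400/78.0) = √107.7 = 10.38 rad/s.
f_n = ω_n/(2π) = 10.38/6.283 = 1.652 Hz.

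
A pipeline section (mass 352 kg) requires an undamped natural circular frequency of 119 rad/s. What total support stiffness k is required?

k = m·ω_n² = 352 × 119.0² = 352 × 14160 = 4985000 N/m.

4980000 N/m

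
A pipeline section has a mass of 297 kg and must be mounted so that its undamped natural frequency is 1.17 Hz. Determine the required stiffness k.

ω_n = 2πf_n = 2π × 1.17 = 7.351 rad/s.
k = m·ω_n² = 297 × 7.351² = 297 × 54.04 = 16050 N/m.

16100 N/m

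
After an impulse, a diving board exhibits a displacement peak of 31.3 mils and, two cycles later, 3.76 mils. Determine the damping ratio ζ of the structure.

0.166

Logarithmic decrement δ = (1/n)·ln(x₀/x_n) = (1/2)·ln(31.3/3.76) = (1/2)·ln(8.324) = 1.060.
ζ = δ/√(4π² + δ²) = 1.060/√(39.48 + 1.12) = 1.060/6.372 = 0.1663.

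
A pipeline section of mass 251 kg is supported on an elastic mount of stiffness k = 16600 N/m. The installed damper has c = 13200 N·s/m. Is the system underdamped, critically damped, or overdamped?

c_c = 2√(k·m) = 4082 N·s/m; ζ = c/c_c = 13200/4082 = 3.23.
Since ζ > 1 the system is overdamped.

overdamped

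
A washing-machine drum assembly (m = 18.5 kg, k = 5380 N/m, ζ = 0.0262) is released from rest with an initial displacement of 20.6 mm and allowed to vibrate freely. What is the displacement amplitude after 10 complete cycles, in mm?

3.97 mm

Logarithmic decrement δ = 2πζ/√(1 − ζ²) = 2π × 0.02620/√(1 − 0.000686) = 0.1647.
After n cycles, x_n/x₀ = e^(−nδ), so x_10 = 20.6 × e^(−10 × 0.1647) = 20.6 × 0.1927 = 3.969 mm.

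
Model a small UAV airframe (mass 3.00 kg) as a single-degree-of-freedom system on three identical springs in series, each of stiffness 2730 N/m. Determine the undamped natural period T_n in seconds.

Series springs: 1/k_eq = 3/2730, so k_eq = 2730/3 = 910.0 N/m.
ω_n = √(k_eq/m) = √(910.0/3.00) = √303.3 = 17.42 rad/s.
T_n = 2π/ω_n = 6.283/17.42 = 0.3608 s.

0.361 s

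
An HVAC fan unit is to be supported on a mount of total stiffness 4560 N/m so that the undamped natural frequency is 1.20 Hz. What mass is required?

80.2 kg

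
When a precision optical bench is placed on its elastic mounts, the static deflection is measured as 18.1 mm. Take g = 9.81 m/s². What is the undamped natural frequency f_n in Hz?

3.71 Hz

ω_n = √(g/δ_st) = √(9.81/0.0181) = √542.0 = 23.28 rad/s.
f_n = ω_n/(2π) = 23.28/6.283 = 3.705 Hz.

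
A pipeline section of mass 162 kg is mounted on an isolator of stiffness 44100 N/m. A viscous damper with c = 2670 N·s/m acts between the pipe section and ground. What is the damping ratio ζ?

0.499

ω_n = √(k/m) = √(44100/162) = 16.50 rad/s.
Critical damping c_c = 2√(k·m) = 2√(44100 × 162) = 5346 N·s/m, so ζ = c/c_c = 2670/5346 = 0.4995.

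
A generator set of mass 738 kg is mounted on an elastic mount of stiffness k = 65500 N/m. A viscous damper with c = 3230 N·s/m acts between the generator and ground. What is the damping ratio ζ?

0.232

ω_n = √(k/m) = √(65500/738) = 9.421 rad/s.
Critical damping c_c = 2√(k·m) = 2√(65500 × 738) = 13910 N·s/m, so ζ = c/c_c = 3230/13910 = 0.2323.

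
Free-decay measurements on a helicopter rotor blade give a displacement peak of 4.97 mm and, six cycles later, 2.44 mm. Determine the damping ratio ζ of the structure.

Logarithmic decrement δ = (1/n)·ln(x₀/x_n) = (1/6)·ln(4.97/2.44) = (1/6)·ln(2.037) = 0.1186.
ζ = δ/√(4π² + δ²) = 0.1186/√(39.48 + 0.0141) = 0.1186/6.284 = 0.01887.

0.0189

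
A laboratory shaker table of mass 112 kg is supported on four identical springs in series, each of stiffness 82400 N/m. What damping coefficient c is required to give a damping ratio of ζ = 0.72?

Series springs: 1/k_eq = 4/82400, so k_eq = 82400/4 = 20600 N/m.
c_c = 2√(k_eq·m) = 2√(20600 × 112) = 3038 N·s/m.
c = ζ·c_c = 0.72 × 3038 = 2187 N·s/m.

2190 N·s/m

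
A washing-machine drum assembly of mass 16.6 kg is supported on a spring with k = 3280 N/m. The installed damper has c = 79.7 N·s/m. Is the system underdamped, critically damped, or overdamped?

c_c = 2√(k·m) = 466.7 N·s/m; ζ = c/c_c = 79.7/466.7 = 0.171.
Since ζ < 1 the system is underdamped.

underdamped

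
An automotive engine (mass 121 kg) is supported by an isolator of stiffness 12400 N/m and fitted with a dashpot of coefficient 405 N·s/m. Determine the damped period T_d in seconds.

ω_n = √(k/m) = √(12400/121) = 10.12 rad/s.
Critical damping c_c = 2√(k·m) = 2√(12400 × 121) = 2450 N·s/m, so ζ = c/c_c = 405/2450 = 0.1653.
ω_d = ω_n√(1 − ζ²) = 10.12 × √(1 − 0.0273) = 9.984 rad/s.
T_d = 2π/ω_d = 0.6293 s.

0.629 s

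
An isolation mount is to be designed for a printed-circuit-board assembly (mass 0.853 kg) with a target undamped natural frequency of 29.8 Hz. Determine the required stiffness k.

ω_n = 2πf_n = 2π × 29.8 = 187.2 rad/s.
k = m·ω_n² = 0.853 × 187.2² = 0.853 × 35060 = 29900 N/m.

29900 N/m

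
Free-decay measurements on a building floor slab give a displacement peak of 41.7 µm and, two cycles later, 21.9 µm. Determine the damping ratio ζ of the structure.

Logarithmic decrement δ = (1/n)·ln(x₀/x_n) = (1/2)·ln(41.7/21.9) = (1/2)·ln(1.904) = 0.3220.
ζ = δ/√(4π² + δ²) = 0.3220/√(39.48 + 0.104) = 0.3220/6.291 = 0.05118.

0.0512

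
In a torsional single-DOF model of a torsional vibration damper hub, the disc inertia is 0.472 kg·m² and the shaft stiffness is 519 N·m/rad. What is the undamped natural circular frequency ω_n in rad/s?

33.2 rad/s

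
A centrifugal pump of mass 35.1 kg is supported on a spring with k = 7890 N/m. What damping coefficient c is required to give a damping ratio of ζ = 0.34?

358 N·s/m

c_c = 2√(k·m) = 2√(7890 × 35.1) = 1052 N·s/m.
c = ζ·c_c = 0.34 × 1052 = 357.8 N·s/m.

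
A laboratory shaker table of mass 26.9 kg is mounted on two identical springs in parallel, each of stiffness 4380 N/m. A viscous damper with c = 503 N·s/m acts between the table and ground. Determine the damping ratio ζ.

Parallel springs add: k_eq = 2 × 4380 = 8760 N/m.
ω_n = √(k_eq/m) = √(8760/26.9) = 18.05 rad/s.
Critical damping c_c = 2√(k_eq·m) = 2√(8760 × 26.9) = 970.9 N·s/m, so ζ = c/c_c = 503/970.9 = 0.5181.

0.518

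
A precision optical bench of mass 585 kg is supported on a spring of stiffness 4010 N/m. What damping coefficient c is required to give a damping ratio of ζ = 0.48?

1470 N·s/m

c_c = 2√(k·m) = 2√(4010 × 585) = 3063 N·s/m.
c = ζ·c_c = 0.48 × 3063 = 1470 N·s/m.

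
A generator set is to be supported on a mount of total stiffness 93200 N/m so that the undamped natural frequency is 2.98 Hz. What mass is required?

ω_n = 2πf_n = 2π × 2.98 = 18.72 rad/s.
m = k/ω_n² = 93200/18.72² = 93200/350.6 = 265.8 kg.

266 kg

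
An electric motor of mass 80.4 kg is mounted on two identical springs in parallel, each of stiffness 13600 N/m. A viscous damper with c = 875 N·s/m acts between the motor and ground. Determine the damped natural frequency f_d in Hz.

2.80 Hz

Parallel springs add: k_eq = 2 × 13600 = 27200 N/m.
ω_n = √(k_eq/m) = √(27200/80.4) = 18.39 rad/s.
Critical damping c_c = 2√(k_eq·m) = 2√(27200 × 80.4) = 2958 N·s/m, so ζ = c/c_c = 875/2958 = 0.2958.
ω_d = ω_n√(1 − ζ²) = 18.39 × √(1 − 0.0875) = 17.57 rad/s.
f_d = ω_d/(2π) = 2.796 Hz.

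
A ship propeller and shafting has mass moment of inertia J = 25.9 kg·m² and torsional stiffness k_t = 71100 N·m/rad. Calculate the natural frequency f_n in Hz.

ω_n = √(k_t/J) = √(71100/25.9) = √2745 = 52.39 rad/s.
f_n = ω_n/(2π) = 52.39/6.283 = 8.339 Hz.

8.34 Hz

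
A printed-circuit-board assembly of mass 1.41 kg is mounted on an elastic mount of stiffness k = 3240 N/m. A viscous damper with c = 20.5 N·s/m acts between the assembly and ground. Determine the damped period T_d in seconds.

ω_n = √(k/m) = √(3240/1.41) = 47.94 rad/s.
Critical damping c_c = 2√(k·m) = 2√(3240 × 1.41) = 135.2 N·s/m, so ζ = c/c_c = 20.5/135.2 = 0.1516.
ω_d = ω_n√(1 − ζ²) = 47.94 × √(1 − 0.0230) = 47.38 rad/s.
T_d = 2π/ω_d = 0.1326 s.

0.133 s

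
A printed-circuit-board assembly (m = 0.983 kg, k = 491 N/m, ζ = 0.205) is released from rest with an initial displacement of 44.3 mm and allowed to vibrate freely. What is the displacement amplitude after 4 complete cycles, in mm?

0.229 mm

Logarithmic decrement δ = 2πζ/√(1 − ζ²) = 2π × 0.2050/√(1 − 0.0420) = 1.316.
After n cycles, x_n/x₀ = e^(−nδ), so x_4 = 44.3 × e^(−4 × 1.316) = 44.3 × 0.005175 = 0.2292 mm.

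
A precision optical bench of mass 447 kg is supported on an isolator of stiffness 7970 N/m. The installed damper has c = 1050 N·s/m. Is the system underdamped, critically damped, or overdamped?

c_c = 2√(k·m) = 3775 N·s/m; ζ = c/c_c = 1050/3775 = 0.278.
Since ζ < 1 the system is underdamped.

underdamped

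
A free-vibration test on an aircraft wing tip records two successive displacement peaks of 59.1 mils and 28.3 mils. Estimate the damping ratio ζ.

0.116

Logarithmic decrement δ = (1/n)·ln(x₀/x_n) = (1/1)·ln(59.1/28.3) = (1/1)·ln(2.088) = 0.7364.
ζ = δ/√(4π² + δ²) = 0.7364/√(39.48 + 0.542) = 0.7364/6.326 = 0.1164.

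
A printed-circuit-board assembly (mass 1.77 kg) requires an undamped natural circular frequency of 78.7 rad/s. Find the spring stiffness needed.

11000 N/m

k = m·ω_n² = 1.77 × 78.70² = 1.77 × 6194 = 10960 N/m.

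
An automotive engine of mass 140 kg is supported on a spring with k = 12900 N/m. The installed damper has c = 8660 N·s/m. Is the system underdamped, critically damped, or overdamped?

overdamped

c_c = 2√(k·m) = 2688 N·s/m; ζ = c/c_c = 8660/2688 = 3.22.
Since ζ > 1 the system is overdamped.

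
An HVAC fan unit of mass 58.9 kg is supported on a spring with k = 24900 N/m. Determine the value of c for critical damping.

2420 N·s/m

c_c = 2√(k·m) = 2√(24900 × 58.9) = 2 × 1211 = 2422 N·s/m.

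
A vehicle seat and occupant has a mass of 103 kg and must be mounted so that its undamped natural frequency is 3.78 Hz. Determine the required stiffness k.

58100 N/m

ω_n = 2πf_n = 2π × 3.78 = 23.75 rad/s.
k = m·ω_n² = 103 × 23.75² = 103 × 564.1 = 58100 N/m.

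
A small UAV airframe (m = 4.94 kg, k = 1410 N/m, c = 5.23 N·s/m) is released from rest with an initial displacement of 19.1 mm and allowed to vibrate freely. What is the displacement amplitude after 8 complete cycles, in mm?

3.95 mm

ζ = c/(2√(km)) = 5.23/(2√(1410 × 4.94)) = 5.23/166.9 = 0.03133.
Logarithmic decrement δ = 2πζ/√(1 − ζ²) = 2π × 0.03133/√(1 − 0.000982) = 0.1970.
After n cycles, x_n/x₀ = e^(−nδ), so x_8 = 19.1 × e^(−8 × 0.1970) = 19.1 × 0.2069 = 3.951 mm.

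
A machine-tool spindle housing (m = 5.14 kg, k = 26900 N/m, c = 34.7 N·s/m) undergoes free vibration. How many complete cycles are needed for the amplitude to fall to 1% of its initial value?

ζ = c/(2√(km)) = 34.7/(2√(26900 × 5.14)) = 34.7/743.7 = 0.04666.
Logarithmic decrement δ = 2πζ/√(1 − ζ²) = 2π × 0.04666/√(1 − 0.00218) = 0.2935.
x_n/x₀ = e^(−nδ) ≤ 0.01; take ln: n ≥ ln(1/0.01)/δ = 4.605/0.2935 = 15.69.
So 16 complete cycles are required.

16 cycles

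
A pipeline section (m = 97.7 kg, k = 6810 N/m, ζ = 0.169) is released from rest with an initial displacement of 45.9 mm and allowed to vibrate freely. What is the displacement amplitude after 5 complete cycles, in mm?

0.210 mm

Logarithmic decrement δ = 2πζ/√(1 − ζ²) = 2π × 0.1690/√(1 − 0.0286) = 1.077.
After n cycles, x_n/x₀ = e^(−nδ), so x_5 = 45.9 × e^(−5 × 1.077) = 45.9 × 0.004577 = 0.2101 mm.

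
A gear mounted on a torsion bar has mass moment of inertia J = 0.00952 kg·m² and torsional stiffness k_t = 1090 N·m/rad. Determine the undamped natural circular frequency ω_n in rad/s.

ω_n = √(k_t/J) = √(1090/0.00952) = √114500 = 338.4 rad/s.

338 rad/s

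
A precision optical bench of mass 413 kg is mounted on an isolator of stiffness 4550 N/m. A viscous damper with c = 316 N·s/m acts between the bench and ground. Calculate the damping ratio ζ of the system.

ω_n = √(k/m) = √(4550/413) = 3.319 rad/s.
Critical damping c_c = 2√(k·m) = 2√(4550 × 413) = 2742 N·s/m, so ζ = c/c_c = 316/2742 = 0.1153.

0.115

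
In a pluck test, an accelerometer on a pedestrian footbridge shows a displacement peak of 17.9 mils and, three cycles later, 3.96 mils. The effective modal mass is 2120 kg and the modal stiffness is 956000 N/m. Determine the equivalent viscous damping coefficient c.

Logarithmic decrement δ = (1/n)·ln(x₀/x_n) = (1/3)·ln(17.9/3.96) = (1/3)·ln(4.520) = 0.5029.
ζ = δ/√(4π² + δ²) = 0.5029/√(39.48 + 0.253) = 0.5029/6.303 = 0.07978.
c = ζ · 2√(km) = 0.07978 × 2√(956000 × 2120) = 0.07978 × 90040 = 7183 N·s/m.

7180 N·s/m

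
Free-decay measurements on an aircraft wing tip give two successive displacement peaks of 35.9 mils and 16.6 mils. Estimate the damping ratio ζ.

Logarithmic decrement δ = (1/n)·ln(x₀/x_n) = (1/1)·ln(35.9/16.6) = (1/1)·ln(2.163) = 0.7713.
ζ = δ/√(4π² + δ²) = 0.7713/√(39.48 + 0.595) = 0.7713/6.330 = 0.1218.

0.122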